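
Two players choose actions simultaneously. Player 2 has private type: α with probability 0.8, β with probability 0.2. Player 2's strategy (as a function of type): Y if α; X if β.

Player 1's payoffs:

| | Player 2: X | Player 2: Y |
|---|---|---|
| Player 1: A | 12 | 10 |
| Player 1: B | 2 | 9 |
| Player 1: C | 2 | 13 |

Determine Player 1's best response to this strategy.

Compute Player 1's expected payoff for each action, taking the expectation over Player 2's type.
E[A] = 0.8·(10) + 0.2·(12) = 10.4
E[B] = 0.8·(9) + 0.2·(2) = 7.6
E[C] = 0.8·(13) + 0.2·(2) = 10.8
Best response: C (10.8 is the largest).

C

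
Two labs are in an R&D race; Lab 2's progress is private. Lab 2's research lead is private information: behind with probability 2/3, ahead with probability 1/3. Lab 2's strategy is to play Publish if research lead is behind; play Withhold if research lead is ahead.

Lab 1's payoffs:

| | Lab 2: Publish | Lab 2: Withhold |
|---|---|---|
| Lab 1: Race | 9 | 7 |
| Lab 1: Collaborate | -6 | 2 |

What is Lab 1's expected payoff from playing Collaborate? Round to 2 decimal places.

E[Collaborate] = 2/3·(-6) + 1/3·2 = (-4) + 2/3 = -10/3

-3.33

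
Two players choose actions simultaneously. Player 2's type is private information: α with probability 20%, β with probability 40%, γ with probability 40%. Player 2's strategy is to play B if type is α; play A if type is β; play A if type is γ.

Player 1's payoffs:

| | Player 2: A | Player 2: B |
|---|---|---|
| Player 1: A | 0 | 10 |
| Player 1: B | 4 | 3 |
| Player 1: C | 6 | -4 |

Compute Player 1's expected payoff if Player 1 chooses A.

2

E[A] = 0.2·10 + 0.4·0 + 0.4·0 = 2 + 0 + 0 = 2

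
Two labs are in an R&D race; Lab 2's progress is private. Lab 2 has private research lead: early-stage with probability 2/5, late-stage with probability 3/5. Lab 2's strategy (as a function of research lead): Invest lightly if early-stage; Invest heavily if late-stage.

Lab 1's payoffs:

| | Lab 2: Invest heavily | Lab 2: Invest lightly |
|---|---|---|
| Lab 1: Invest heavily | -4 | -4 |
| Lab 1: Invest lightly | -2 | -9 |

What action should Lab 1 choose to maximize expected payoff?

Compute Lab 1's expected payoff for each action, taking the expectation over Lab 2's type.
E[Invest heavily] = 2/5·(-4) + 3/5·(-4) = -4
E[Invest lightly] = 2/5·(-9) + 3/5·(-2) = -24/5
Best response: Invest heavily (-4 is the largest).

Invest heavily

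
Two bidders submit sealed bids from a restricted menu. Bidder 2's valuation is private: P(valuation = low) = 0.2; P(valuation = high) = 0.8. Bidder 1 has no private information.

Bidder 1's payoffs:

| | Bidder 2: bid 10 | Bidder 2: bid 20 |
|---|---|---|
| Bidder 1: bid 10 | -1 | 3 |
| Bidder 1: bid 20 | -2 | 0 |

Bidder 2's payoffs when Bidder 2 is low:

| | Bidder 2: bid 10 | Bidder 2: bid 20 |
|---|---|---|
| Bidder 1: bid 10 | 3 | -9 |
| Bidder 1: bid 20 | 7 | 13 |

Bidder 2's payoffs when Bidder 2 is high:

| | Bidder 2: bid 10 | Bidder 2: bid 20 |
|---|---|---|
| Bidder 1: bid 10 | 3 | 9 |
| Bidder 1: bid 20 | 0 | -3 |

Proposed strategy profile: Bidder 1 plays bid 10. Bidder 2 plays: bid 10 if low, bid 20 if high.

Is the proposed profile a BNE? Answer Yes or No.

Yes

Bidder 1 plays bid 10: E[bid 10] = 0.2·(-1) + 0.8·(3) = 2.2; E[bid 20] = -0.4. Best-responding. ✓
Bidder 2 (valuation low), facing bid 10: bid 10 gives 3, bid 20 gives -9. Proposed bid 10 is best. ✓
Bidder 2 (valuation high), facing bid 10: bid 10 gives 3, bid 20 gives 9. Proposed bid 20 is best. ✓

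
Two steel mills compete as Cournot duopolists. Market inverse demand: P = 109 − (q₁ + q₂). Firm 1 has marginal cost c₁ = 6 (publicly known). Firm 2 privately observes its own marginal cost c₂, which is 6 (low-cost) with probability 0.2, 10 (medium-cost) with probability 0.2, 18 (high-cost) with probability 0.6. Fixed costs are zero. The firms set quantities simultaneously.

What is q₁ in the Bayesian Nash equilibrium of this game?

37

Type-c best response for Firm 2: q₂(c) = (109 − c)/2 − q₁/2.
Firm 1 maximizes expected profit; its first-order condition is 109 − 2q₁ − E[q₂] − 6 = 0.
Substituting E[q₂] and solving: E[c₂] = 14, so q₁ = (109 − 2·6 + 14)/3 = 37.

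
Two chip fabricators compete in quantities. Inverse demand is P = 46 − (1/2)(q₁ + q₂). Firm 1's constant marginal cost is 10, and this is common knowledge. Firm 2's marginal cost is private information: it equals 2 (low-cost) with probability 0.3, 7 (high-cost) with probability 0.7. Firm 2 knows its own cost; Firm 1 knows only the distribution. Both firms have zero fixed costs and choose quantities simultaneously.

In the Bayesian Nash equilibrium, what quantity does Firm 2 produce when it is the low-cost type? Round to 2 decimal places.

Firm 2 with cost c maximizes (46 − (1/2)(q₁+q₂) − c)·q₂, giving q₂(c) = (46 − c − (1/2)q₁).
E[c₂] = 0.3·2 + 0.7·7 = 5.5
Firm 1's FOC against E[q₂] yields q₁ = (46 − 2·10 + E[c₂])/(3/2) = (46 − 20 + 5.5)/(3/2) = 21.
q₂(low-cost) = (46 − 2 − (1/2)·21) = 33.5.

33.50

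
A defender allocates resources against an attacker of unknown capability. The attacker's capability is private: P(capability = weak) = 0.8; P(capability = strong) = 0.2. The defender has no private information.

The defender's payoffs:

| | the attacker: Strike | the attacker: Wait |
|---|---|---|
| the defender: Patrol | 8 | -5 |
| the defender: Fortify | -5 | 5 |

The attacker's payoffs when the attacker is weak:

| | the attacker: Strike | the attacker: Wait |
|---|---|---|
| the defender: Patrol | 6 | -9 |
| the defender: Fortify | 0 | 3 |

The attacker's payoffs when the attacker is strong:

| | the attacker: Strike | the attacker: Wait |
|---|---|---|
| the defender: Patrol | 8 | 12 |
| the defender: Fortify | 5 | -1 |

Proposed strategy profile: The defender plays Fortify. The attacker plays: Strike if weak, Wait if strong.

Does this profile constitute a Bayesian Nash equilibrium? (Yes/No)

No

The defender plays Fortify: E[Fortify] = 0.8·(-5) + 0.2·(5) = -3; E[Patrol] = 5.4. Not best-responding. ✗
The attacker (capability weak), facing Fortify: Strike gives 0, Wait gives 3. Proposed Strike is not best — profitable deviation exists. ✗
The attacker (capability strong), facing Fortify: Strike gives 5, Wait gives -1. Proposed Wait is not best — profitable deviation exists. ✗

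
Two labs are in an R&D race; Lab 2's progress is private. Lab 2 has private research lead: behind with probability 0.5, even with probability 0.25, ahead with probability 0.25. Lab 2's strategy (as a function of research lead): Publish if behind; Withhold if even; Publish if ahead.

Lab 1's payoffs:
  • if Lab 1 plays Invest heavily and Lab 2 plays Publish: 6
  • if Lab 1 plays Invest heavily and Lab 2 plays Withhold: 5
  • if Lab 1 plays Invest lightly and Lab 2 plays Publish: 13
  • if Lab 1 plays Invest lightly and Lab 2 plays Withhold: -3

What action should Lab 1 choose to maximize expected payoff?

E[Invest heavily] = 0.5·(6) + 0.25·(5) + 0.25·(6) = 5.75
E[Invest lightly] = 0.5·(13) + 0.25·(-3) + 0.25·(13) = 9
Best response: Invest lightly (9 is the largest).

Invest lightly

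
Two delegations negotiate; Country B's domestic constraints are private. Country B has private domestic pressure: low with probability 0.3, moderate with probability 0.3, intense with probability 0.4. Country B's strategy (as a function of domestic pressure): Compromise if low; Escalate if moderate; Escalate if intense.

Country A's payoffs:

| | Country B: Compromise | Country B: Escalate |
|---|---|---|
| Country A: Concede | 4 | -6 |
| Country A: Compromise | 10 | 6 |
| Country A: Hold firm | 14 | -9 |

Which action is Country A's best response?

Compromise

E[Concede] = 0.3·(4) + 0.3·(-6) + 0.4·(-6) = -3
E[Compromise] = 0.3·(10) + 0.3·(6) + 0.4·(6) = 7.2
E[Hold firm] = 0.3·(14) + 0.3·(-9) + 0.4·(-9) = -2.1
Best response: Compromise (7.2 is the largest).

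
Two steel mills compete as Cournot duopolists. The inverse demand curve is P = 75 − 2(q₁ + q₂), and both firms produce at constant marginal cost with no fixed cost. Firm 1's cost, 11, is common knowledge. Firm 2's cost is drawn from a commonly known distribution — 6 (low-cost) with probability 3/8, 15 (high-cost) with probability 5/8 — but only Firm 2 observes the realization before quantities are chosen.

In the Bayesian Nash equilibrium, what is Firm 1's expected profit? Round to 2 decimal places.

232.02

Firm 2 with cost c maximizes (75 − 2(q₁+q₂) − c)·q₂, giving q₂(c) = (75 − c − 2q₁)/4.
E[c₂] = 3/8·6 + 5/8·15 = 11.625
Firm 1's FOC against E[q₂] yields q₁ = (75 − 2·11 + E[c₂])/6 = (75 − 22 + 11.625)/6 = 10.7708.
E[P] = 75 − 2·(q₁ + E[q₂]) = 32.5417; Firm 1's expected profit = (E[P] − 11)·q₁ = (32.5417 − 11)·10.7708 = 232.022.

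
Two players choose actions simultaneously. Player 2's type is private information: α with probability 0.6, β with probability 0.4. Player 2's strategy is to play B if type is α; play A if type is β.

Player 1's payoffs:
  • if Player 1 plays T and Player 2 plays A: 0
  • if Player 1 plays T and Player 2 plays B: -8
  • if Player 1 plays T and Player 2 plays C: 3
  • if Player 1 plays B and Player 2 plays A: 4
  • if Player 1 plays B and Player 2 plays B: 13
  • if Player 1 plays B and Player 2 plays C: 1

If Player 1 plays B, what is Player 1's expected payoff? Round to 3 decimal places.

9.400

Take the expectation over Player 2's type, weighting each type's action by its prior probability.
E[B] = 0.6·13 + 0.4·4 = 7.8 + 1.6 = 9.4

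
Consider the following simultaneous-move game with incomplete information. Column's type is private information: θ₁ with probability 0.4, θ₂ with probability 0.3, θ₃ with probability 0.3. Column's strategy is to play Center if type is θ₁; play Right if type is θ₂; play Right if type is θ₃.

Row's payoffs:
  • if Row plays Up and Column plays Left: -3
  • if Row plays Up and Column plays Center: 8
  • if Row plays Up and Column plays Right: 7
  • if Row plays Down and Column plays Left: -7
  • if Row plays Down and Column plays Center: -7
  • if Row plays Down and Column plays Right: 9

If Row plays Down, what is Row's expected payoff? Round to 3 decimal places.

2.600

E[Down] = 0.4·(-7) + 0.3·9 + 0.3·9 = (-2.8) + 2.7 + 2.7 = 2.6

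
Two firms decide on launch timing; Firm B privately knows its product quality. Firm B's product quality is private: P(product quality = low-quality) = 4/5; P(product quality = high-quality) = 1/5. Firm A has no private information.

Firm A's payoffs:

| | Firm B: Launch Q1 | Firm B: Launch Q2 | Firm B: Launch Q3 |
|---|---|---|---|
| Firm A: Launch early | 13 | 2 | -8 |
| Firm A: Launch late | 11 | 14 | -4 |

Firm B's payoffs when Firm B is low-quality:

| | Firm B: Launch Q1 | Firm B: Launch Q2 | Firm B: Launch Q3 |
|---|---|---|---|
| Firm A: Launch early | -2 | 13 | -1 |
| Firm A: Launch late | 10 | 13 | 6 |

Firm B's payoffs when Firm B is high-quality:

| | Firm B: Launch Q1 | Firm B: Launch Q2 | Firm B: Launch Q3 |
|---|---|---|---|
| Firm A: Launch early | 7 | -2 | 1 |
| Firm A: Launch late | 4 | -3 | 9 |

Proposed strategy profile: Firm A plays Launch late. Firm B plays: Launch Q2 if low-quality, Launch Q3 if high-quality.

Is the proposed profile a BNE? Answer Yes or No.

Firm A plays Launch late: E[Launch late] = 4/5·(14) + 1/5·(-4) = 52/5; E[Launch early] = 0. Best-responding. ✓
Firm B (product quality low-quality), facing Launch late: Launch Q1 gives 10, Launch Q2 gives 13, Launch Q3 gives 6. Proposed Launch Q2 is best. ✓
Firm B (product quality high-quality), facing Launch late: Launch Q1 gives 4, Launch Q2 gives -3, Launch Q3 gives 9. Proposed Launch Q3 is best. ✓

Yes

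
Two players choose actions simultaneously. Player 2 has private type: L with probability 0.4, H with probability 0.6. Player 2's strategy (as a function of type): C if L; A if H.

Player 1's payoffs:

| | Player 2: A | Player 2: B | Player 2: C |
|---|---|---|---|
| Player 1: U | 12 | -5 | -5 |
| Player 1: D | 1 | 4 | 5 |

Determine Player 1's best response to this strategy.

U

E[U] = 0.4·(-5) + 0.6·(12) = 5.2
E[D] = 0.4·(5) + 0.6·(1) = 2.6
Best response: U (5.2 is the largest).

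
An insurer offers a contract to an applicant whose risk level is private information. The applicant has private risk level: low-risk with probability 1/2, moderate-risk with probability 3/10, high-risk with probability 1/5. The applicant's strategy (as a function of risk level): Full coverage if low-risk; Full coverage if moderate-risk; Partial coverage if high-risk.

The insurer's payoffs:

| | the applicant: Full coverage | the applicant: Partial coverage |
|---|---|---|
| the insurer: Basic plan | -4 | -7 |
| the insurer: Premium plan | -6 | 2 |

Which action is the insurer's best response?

Compute the insurer's expected payoff for each action, taking the expectation over the applicant's type.
E[Basic plan] = 1/2·(-4) + 3/10·(-4) + 1/5·(-7) = -23/5
E[Premium plan] = 1/2·(-6) + 3/10·(-6) + 1/5·(2) = -22/5
Best response: Premium plan (-22/5 is the largest).

Premium plan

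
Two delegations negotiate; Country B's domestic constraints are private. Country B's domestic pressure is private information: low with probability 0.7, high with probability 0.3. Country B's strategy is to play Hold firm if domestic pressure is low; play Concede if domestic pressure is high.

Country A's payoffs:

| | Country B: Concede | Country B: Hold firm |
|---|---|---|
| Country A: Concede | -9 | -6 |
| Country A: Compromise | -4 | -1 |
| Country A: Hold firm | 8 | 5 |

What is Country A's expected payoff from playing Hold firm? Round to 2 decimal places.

5.90

Take the expectation over Country B's domestic pressure, weighting each type's action by its prior probability.
E[Hold firm] = 0.7·5 + 0.3·8 = 3.5 + 2.4 = 5.9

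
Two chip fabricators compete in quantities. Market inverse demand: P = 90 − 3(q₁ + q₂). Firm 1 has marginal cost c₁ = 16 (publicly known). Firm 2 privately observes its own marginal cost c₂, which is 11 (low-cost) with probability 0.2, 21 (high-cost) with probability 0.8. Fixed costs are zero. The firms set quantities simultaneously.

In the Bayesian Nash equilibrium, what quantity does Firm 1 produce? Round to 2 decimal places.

Each type of Firm 2 best-responds to q₁; Firm 1 best-responds to the expected q₂ over Firm 2's types.
Firm 2 with cost c maximizes (90 − 3(q₁+q₂) − c)·q₂, giving q₂(c) = (90 − c − 3q₁)/6.
E[c₂] = 0.2·11 + 0.8·21 = 19
Firm 1's FOC against E[q₂] yields q₁ = (90 − 2·16 + E[c₂])/9 = (90 − 32 + 19)/9 = 8.55556.

8.56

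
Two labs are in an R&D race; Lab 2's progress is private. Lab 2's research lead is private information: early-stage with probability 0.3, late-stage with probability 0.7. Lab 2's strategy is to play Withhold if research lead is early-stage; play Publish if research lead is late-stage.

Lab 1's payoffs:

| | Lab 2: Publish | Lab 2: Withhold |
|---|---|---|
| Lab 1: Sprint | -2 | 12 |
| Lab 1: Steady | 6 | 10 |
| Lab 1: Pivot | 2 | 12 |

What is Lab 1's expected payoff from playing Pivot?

5

Take the expectation over Lab 2's research lead, weighting each type's action by its prior probability.
E[Pivot] = 0.3·12 + 0.7·2 = 3.6 + 1.4 = 5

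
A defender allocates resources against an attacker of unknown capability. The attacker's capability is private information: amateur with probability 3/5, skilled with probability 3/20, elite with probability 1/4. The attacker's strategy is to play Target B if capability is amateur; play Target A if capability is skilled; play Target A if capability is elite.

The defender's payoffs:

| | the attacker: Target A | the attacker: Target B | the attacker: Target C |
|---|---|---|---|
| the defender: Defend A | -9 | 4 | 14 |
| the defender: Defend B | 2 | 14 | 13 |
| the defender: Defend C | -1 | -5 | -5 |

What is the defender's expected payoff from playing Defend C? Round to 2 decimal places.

-3.40

E[Defend C] = 3/5·(-5) + 3/20·(-1) + 1/4·(-1) = (-3) + (-3/20) + (-1/4) = -17/5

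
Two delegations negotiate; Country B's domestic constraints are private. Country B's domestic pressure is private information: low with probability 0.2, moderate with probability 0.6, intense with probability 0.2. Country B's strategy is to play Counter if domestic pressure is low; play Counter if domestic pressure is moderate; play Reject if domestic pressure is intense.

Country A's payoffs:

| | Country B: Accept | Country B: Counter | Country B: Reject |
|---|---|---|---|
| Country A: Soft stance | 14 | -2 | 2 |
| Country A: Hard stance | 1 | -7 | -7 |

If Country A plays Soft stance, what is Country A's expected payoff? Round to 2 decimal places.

E[Soft stance] = 0.2·(-2) + 0.6·(-2) + 0.2·2 = (-0.4) + (-1.2) + 0.4 = -1.2

-1.20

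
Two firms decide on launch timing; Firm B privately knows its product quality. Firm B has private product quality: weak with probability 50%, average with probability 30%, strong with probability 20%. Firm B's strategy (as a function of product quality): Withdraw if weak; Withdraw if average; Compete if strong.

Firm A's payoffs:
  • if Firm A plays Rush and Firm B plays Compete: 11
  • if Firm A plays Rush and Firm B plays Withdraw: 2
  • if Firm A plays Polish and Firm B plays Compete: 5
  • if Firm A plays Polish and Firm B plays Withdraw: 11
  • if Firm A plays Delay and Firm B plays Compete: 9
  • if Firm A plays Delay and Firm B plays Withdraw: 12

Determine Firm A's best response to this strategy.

Delay

Compute Firm A's expected payoff for each action, taking the expectation over Firm B's type.
E[Rush] = 0.5·(2) + 0.3·(2) + 0.2·(11) = 3.8
E[Polish] = 0.5·(11) + 0.3·(11) + 0.2·(5) = 9.8
E[Delay] = 0.5·(12) + 0.3·(12) + 0.2·(9) = 11.4
Best response: Delay (11.4 is the largest).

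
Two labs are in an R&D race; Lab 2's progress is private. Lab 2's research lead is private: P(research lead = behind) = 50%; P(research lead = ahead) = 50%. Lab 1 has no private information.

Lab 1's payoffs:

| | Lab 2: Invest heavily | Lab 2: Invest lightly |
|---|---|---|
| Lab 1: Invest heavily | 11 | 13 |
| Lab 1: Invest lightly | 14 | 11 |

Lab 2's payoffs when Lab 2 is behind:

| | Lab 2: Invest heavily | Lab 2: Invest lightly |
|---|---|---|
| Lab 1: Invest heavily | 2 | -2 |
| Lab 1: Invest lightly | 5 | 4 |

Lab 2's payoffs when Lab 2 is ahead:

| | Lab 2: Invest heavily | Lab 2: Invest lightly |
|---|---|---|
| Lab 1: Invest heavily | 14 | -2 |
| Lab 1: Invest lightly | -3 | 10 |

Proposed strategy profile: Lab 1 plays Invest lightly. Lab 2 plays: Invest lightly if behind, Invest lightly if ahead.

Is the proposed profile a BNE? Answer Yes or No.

No

Lab 1 plays Invest lightly: E[Invest lightly] = 0.5·(11) + 0.5·(11) = 11; E[Invest heavily] = 13. Not best-responding. ✗
Lab 2 (research lead behind), facing Invest lightly: Invest heavily gives 5, Invest lightly gives 4. Proposed Invest lightly is not best — profitable deviation exists. ✗
Lab 2 (research lead ahead), facing Invest lightly: Invest heavily gives -3, Invest lightly gives 10. Proposed Invest lightly is best. ✓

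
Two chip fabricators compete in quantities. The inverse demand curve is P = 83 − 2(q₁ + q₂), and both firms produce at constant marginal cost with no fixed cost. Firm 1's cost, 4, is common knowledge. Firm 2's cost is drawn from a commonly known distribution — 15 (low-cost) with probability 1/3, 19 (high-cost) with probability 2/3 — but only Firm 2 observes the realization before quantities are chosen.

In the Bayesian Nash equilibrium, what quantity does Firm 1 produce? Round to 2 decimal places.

Firm 2 with cost c maximizes (83 − 2(q₁+q₂) − c)·q₂, giving q₂(c) = (83 − c − 2q₁)/4.
E[c₂] = 1/3·15 + 2/3·19 = 17.6667
Firm 1's FOC against E[q₂] yields q₁ = (83 − 2·4 + E[c₂])/6 = (83 − 8 + 17.6667)/6 = 15.4444.

15.44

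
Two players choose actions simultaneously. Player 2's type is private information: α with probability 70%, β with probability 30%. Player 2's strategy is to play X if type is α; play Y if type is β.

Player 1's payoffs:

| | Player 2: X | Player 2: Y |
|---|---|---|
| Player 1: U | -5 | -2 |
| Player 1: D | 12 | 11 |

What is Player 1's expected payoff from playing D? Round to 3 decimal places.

E[D] = 0.7·12 + 0.3·11 = 8.4 + 3.3 = 11.7

11.700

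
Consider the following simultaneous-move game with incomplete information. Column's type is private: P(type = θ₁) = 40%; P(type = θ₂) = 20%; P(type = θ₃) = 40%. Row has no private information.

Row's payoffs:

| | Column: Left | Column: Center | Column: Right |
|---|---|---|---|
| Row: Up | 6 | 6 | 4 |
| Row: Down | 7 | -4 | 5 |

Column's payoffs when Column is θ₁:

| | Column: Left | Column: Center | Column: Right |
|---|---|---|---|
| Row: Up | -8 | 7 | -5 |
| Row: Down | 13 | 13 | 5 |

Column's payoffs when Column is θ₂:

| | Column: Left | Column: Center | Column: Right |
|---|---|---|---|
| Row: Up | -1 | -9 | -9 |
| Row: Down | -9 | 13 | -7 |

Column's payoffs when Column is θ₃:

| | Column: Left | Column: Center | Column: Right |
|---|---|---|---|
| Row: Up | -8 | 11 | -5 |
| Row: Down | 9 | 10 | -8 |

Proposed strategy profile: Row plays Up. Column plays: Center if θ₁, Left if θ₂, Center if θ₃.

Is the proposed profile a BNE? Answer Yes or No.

Row plays Up: E[Up] = 0.4·(6) + 0.2·(6) + 0.4·(6) = 6; E[Down] = -1.8. Best-responding. ✓
Column (type θ₁), facing Up: Left gives -8, Center gives 7, Right gives -5. Proposed Center is best. ✓
Column (type θ₂), facing Up: Left gives -1, Center gives -9, Right gives -9. Proposed Left is best. ✓
Column (type θ₃), facing Up: Left gives -8, Center gives 11, Right gives -5. Proposed Center is best. ✓

Yes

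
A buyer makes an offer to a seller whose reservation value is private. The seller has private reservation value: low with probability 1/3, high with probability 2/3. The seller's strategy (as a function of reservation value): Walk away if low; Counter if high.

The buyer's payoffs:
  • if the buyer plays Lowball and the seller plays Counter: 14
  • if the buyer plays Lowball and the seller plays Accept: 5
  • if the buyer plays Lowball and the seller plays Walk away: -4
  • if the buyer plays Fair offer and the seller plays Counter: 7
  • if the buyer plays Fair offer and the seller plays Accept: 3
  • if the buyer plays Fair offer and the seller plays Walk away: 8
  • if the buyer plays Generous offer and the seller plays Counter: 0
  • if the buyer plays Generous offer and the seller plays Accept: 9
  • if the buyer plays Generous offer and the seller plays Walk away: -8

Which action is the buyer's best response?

E[Lowball] = 1/3·(-4) + 2/3·(14) = 8
E[Fair offer] = 1/3·(8) + 2/3·(7) = 22/3
E[Generous offer] = 1/3·(-8) + 2/3·(0) = -8/3
Best response: Lowball (8 is the largest).

Lowball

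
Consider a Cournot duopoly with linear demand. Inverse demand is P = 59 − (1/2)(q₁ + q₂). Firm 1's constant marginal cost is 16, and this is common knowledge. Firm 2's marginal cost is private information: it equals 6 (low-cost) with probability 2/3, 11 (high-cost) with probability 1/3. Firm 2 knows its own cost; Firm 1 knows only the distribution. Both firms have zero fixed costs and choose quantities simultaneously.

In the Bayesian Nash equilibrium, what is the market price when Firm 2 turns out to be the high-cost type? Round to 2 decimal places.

Firm 2 with cost c maximizes (59 − (1/2)(q₁+q₂) − c)·q₂, giving q₂(c) = (59 − c − (1/2)q₁).
E[c₂] = 2/3·6 + 1/3·11 = 7.66667
Firm 1's FOC against E[q₂] yields q₁ = (59 − 2·16 + E[c₂])/(3/2) = (59 − 32 + 7.66667)/(3/2) = 23.1111.
q₂(high-cost) = 36.4444, so P = 59 − (1/2)·(23.1111 + 36.4444) = 29.2222.

29.22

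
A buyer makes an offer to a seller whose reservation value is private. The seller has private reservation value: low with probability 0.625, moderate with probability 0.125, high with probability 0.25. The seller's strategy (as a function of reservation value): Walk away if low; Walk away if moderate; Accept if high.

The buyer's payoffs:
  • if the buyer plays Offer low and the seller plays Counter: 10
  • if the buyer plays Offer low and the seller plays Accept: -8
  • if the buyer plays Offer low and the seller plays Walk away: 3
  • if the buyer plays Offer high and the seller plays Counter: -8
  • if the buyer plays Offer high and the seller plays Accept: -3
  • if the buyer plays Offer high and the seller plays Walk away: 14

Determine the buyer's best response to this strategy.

Offer high

E[Offer low] = 0.625·(3) + 0.125·(3) + 0.25·(-8) = 0.25
E[Offer high] = 0.625·(14) + 0.125·(14) + 0.25·(-3) = 9.75
Best response: Offer high (9.75 is the largest).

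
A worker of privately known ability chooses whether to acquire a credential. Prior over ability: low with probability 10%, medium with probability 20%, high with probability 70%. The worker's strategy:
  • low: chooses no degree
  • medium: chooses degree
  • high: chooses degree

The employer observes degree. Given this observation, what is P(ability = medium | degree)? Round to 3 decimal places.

Apply Bayes' rule using the sender's strategy as the likelihood.
P(degree) = 0.1·0 + 0.2·1 + 0.7·1 = 0.9
P(medium | degree) = (0.2·1) / 0.9 = 0.2 / 0.9 = 0.222222

0.222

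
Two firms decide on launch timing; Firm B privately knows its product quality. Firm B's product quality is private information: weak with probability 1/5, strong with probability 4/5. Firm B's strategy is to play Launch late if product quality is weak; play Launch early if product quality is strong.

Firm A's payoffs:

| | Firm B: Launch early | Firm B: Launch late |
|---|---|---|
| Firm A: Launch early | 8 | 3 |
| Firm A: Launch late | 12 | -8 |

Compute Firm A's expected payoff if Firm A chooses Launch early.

7

Take the expectation over Firm B's product quality, weighting each type's action by its prior probability.
E[Launch early] = 1/5·3 + 4/5·8 = 3/5 + 32/5 = 7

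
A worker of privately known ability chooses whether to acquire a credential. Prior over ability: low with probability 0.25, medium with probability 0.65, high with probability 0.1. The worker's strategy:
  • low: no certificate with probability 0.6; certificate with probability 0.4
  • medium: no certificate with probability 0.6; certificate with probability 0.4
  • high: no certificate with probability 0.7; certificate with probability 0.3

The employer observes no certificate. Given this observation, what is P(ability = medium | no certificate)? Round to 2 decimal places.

P(no certificate) = 0.25·0.6 + 0.65·0.6 + 0.1·0.7 = 0.61
P(medium | no certificate) = (0.65·0.6) / 0.61 = 0.39 / 0.61 = 0.639344

0.64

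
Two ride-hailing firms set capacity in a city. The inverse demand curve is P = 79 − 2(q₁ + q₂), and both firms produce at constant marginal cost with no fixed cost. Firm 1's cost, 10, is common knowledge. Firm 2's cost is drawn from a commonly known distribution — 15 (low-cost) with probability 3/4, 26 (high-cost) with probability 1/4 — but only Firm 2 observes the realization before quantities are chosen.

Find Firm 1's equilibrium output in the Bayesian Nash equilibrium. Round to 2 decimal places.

12.79

Each type of Firm 2 best-responds to q₁; Firm 1 best-responds to the expected q₂ over Firm 2's types.
Firm 2 with cost c maximizes (79 − 2(q₁+q₂) − c)·q₂, giving q₂(c) = (79 − c − 2q₁)/4.
E[c₂] = 3/4·15 + 1/4·26 = 17.75
Firm 1's FOC against E[q₂] yields q₁ = (79 − 2·10 + E[c₂])/6 = (79 − 20 + 17.75)/6 = 12.7917.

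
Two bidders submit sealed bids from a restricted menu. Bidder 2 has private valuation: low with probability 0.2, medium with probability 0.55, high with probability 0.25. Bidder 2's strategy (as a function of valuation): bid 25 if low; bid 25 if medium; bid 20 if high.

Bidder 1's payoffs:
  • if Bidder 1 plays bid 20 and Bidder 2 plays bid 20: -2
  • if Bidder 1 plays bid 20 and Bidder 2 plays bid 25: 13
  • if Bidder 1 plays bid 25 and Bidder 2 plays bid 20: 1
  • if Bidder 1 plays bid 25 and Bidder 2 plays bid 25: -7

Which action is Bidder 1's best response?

E[bid 20] = 0.2·(13) + 0.55·(13) + 0.25·(-2) = 9.25
E[bid 25] = 0.2·(-7) + 0.55·(-7) + 0.25·(1) = -5
Best response: bid 20 (9.25 is the largest).

bid 20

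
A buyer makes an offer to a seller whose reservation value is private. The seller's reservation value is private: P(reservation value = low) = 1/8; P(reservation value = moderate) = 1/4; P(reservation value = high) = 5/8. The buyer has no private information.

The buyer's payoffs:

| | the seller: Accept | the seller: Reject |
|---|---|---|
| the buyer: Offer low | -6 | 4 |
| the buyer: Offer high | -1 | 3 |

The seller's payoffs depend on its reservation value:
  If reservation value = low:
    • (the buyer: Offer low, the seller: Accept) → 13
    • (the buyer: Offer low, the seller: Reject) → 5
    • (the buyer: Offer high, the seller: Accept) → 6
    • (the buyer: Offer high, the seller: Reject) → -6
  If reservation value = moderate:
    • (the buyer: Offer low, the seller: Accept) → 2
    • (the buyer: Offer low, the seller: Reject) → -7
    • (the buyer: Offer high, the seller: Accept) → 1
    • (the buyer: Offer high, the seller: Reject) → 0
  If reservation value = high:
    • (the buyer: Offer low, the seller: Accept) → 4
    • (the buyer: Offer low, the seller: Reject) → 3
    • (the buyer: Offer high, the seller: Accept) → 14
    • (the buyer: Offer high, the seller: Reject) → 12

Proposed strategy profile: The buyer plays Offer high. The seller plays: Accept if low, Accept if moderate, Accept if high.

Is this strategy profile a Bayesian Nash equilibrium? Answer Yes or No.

The buyer plays Offer high: E[Offer high] = 1/8·(-1) + 1/4·(-1) + 5/8·(-1) = -1; E[Offer low] = -6. Best-responding. ✓
The seller (reservation value low), facing Offer high: Accept gives 6, Reject gives -6. Proposed Accept is best. ✓
The seller (reservation value moderate), facing Offer high: Accept gives 1, Reject gives 0. Proposed Accept is best. ✓
The seller (reservation value high), facing Offer high: Accept gives 14, Reject gives 12. Proposed Accept is best. ✓

Yes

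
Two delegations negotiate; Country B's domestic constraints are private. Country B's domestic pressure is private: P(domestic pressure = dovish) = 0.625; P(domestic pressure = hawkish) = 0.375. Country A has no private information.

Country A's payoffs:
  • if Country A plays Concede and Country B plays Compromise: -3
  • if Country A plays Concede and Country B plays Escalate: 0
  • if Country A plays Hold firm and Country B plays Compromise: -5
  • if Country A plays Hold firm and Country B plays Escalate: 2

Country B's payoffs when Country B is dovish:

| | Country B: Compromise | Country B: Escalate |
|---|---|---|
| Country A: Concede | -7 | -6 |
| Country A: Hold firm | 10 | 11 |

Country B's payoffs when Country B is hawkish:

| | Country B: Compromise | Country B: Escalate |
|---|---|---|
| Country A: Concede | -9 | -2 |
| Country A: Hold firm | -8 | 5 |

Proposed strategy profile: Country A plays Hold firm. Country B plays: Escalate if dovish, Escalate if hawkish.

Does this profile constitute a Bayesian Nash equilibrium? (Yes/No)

Yes

Country A plays Hold firm: E[Hold firm] = 0.625·(2) + 0.375·(2) = 2; E[Concede] = 0. Best-responding. ✓
Country B (domestic pressure dovish), facing Hold firm: Compromise gives 10, Escalate gives 11. Proposed Escalate is best. ✓
Country B (domestic pressure hawkish), facing Hold firm: Compromise gives -8, Escalate gives 5. Proposed Escalate is best. ✓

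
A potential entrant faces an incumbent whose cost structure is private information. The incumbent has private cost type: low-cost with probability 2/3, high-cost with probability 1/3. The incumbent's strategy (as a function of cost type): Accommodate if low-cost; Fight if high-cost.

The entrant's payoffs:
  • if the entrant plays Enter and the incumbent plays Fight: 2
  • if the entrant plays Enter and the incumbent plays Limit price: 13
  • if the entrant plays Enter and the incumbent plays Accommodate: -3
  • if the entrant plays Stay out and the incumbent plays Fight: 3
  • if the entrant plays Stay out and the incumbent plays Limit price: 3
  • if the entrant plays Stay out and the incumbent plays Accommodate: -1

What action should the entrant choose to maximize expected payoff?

Compute the entrant's expected payoff for each action, taking the expectation over the incumbent's type.
E[Enter] = 2/3·(-3) + 1/3·(2) = -4/3
E[Stay out] = 2/3·(-1) + 1/3·(3) = 1/3
Best response: Stay out (1/3 is the largest).

Stay out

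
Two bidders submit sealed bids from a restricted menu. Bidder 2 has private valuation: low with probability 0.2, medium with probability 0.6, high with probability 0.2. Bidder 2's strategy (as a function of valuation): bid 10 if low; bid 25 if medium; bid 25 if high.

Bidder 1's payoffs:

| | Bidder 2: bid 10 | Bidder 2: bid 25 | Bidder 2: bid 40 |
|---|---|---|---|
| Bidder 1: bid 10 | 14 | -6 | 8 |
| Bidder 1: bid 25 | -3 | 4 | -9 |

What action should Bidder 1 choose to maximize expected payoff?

bid 25

Compute Bidder 1's expected payoff for each action, taking the expectation over Bidder 2's type.
E[bid 10] = 0.2·(14) + 0.6·(-6) + 0.2·(-6) = -2
E[bid 25] = 0.2·(-3) + 0.6·(4) + 0.2·(4) = 2.6
Best response: bid 25 (2.6 is the largest).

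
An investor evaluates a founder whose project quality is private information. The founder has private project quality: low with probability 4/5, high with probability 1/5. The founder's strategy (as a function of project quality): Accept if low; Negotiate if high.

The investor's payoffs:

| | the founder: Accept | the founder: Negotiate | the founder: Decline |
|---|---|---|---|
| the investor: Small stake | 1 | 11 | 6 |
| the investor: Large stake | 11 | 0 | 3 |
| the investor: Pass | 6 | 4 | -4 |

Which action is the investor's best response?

Large stake

E[Small stake] = 4/5·(1) + 1/5·(11) = 3
E[Large stake] = 4/5·(11) + 1/5·(0) = 44/5
E[Pass] = 4/5·(6) + 1/5·(4) = 28/5
Best response: Large stake (44/5 is the largest).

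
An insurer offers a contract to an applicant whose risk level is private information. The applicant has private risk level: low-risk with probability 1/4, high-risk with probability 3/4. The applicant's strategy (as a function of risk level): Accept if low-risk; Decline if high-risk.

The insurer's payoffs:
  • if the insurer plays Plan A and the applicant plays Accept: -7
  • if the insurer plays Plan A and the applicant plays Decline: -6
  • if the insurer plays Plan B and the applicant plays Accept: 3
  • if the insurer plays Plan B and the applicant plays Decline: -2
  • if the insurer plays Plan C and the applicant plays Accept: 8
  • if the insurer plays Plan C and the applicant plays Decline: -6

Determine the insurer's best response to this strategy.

Plan B

Compute the insurer's expected payoff for each action, taking the expectation over the applicant's type.
E[Plan A] = 1/4·(-7) + 3/4·(-6) = -25/4
E[Plan B] = 1/4·(3) + 3/4·(-2) = -3/4
E[Plan C] = 1/4·(8) + 3/4·(-6) = -5/2
Best response: Plan B (-3/4 is the largest).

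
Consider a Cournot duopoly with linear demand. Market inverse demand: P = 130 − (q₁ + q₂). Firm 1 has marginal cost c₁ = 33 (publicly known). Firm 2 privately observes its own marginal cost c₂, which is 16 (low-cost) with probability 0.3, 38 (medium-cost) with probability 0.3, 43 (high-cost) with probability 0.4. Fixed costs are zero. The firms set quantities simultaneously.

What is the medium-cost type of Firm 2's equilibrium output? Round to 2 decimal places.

Type-c best response for Firm 2: q₂(c) = (130 − c)/2 − q₁/2.
Firm 1 maximizes expected profit; its first-order condition is 130 − 2q₁ − E[q₂] − 33 = 0.
Substituting E[q₂] and solving: E[c₂] = 33.4, so q₁ = (130 − 2·33 + 33.4)/3 = 32.4667.
q₂(medium-cost) = (130 − 38 − 32.4667)/2 = 29.7667.

29.77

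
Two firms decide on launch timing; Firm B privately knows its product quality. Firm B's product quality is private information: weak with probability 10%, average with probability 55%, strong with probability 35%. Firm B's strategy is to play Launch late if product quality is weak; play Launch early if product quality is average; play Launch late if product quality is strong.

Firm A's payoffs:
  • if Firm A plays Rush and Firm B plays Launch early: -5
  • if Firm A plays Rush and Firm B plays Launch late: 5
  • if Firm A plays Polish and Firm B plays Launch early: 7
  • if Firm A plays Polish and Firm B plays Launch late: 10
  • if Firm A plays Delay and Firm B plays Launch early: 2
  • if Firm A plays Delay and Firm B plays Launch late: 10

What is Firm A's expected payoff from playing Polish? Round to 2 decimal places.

E[Polish] = 0.1·10 + 0.55·7 + 0.35·10 = 1 + 3.85 + 3.5 = 8.35

8.35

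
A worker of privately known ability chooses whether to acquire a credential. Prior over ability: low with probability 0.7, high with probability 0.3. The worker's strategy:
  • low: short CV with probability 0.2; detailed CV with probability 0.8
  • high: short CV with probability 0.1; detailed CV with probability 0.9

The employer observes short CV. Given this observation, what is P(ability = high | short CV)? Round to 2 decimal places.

P(short CV) = 0.7·0.2 + 0.3·0.1 = 0.17
P(high | short CV) = (0.3·0.1) / 0.17 = 0.03 / 0.17 = 0.176471

0.18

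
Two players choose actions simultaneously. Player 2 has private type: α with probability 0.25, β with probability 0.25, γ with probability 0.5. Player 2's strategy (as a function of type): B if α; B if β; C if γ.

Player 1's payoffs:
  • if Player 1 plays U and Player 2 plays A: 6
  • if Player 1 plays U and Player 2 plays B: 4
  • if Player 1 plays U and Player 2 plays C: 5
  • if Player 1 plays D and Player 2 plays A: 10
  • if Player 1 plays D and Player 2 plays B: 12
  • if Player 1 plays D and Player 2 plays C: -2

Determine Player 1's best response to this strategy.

E[U] = 0.25·(4) + 0.25·(4) + 0.5·(5) = 4.5
E[D] = 0.25·(12) + 0.25·(12) + 0.5·(-2) = 5
Best response: D (5 is the largest).

D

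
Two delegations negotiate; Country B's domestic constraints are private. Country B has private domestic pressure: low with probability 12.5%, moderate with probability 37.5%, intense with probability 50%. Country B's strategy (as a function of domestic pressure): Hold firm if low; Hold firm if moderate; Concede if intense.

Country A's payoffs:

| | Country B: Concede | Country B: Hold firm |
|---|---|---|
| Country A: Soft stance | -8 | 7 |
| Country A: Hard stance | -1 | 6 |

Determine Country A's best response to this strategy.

Compute Country A's expected payoff for each action, taking the expectation over Country B's type.
E[Soft stance] = 0.125·(7) + 0.375·(7) + 0.5·(-8) = -0.5
E[Hard stance] = 0.125·(6) + 0.375·(6) + 0.5·(-1) = 2.5
Best response: Hard stance (2.5 is the largest).

Hard stance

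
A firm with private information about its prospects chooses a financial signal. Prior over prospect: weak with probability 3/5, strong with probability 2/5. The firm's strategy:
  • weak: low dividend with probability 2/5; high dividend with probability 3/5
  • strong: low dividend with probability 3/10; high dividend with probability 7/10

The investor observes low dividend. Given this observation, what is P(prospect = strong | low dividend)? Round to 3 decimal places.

0.333

P(low dividend) = (3/5)·(2/5) + (2/5)·(3/10) = 9/25
P(strong | low dividend) = ((2/5)·(3/10)) / (9/25) = (3/25) / (9/25) = 1/3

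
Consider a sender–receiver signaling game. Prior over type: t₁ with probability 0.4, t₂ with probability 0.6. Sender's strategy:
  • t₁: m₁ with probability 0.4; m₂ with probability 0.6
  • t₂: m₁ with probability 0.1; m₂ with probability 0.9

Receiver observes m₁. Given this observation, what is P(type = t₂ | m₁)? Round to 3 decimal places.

P(m₁) = 0.4·0.4 + 0.6·0.1 = 0.22
P(t₂ | m₁) = (0.6·0.1) / 0.22 = 0.06 / 0.22 = 0.272727

0.273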